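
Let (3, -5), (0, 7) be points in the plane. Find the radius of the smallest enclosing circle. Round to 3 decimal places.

The smallest circle enclosing two points has them as diameter endpoints.
Centre = midpoint = (1.5, 1); r² = |(3, -5)−(0, 7)|²/4 = 153/4 = 38.25.
r = √(38.25) ≈ 6.185.

6.185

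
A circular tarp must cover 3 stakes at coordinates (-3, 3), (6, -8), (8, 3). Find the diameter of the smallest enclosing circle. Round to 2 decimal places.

14.45

Call the three points A, B, C in the order given.
Side lengths²: AB² = 202, AC² = 121, BC² = 125.
Since AB² = 202 < 125 + 121 = 246, the triangle is acute, so the smallest enclosing circle is the circumcircle.
Circumcentre = (2.5, -37/22), r² = 12625/242.
Diameter = 2r = 2√(12625/242) ≈ 14.45.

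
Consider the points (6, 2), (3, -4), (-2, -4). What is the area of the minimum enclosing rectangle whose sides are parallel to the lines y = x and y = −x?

35

In coordinates u = x + y, v = x − y the rectangle is axis-aligned; the map (x,y)→(u,v) scales areas by 2.
u-values: 8, -1, -6; range = 8 − (-6) = 14.
v-values: 4, 7, 2; range = 7 − 2 = 5.
Area = (14 × 5) / 2 = 35.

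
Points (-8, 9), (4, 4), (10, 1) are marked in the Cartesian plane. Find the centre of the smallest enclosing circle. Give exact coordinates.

(1, 5)

Call the three points A, B, C in the order given.
Side lengths²: AB² = 169, AC² = 388, BC² = 45.
Since AC² = 388 ≥ 169 + 45 = 214, the angle opposite AC is not acute, so the smallest enclosing circle has AC as diameter.
Centre = midpoint of AC = (1, 5), r² = 388/4 = 97.
Centre = (1, 5).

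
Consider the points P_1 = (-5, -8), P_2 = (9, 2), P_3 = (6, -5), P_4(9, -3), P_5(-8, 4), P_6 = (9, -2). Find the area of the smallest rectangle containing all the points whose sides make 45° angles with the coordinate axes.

288

In coordinates u = x + y, v = x − y the rectangle is axis-aligned; the map (x,y)→(u,v) scales areas by 2.
u-values: -13, 11, 1, 6, -4, 7; range = 11 − (-13) = 24.
v-values: 3, 7, 11, 12, -12, 11; range = 12 − (-12) = 24.
Area = (24 × 24) / 2 = 288.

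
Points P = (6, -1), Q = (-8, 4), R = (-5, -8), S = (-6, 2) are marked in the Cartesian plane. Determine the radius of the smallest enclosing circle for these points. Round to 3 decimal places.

The minimum enclosing circle is determined by three boundary points: P, Q, R.
Their circumcentre is (-11/6, -5/6) with r² = 1105/18.
The farthest remaining point S is at distance² 457/18 ≤ 1105/18.
r = √(1105/18) ≈ 7.835.

7.835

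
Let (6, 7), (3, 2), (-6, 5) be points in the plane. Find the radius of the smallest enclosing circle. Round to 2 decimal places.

Call the three points A, B, C in the order given.
Side lengths²: AB² = 34, AC² = 148, BC² = 90.
Since AC² = 148 ≥ 90 + 34 = 124, the angle opposite AC is not acute, so the smallest enclosing circle has AC as diameter.
Centre = midpoint of AC = (0, 6), r² = 148/4 = 37.
r = √37 ≈ 6.08.

6.08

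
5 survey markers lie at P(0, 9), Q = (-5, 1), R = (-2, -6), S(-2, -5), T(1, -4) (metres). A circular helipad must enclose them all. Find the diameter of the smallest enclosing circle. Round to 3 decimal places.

By Welzl's lemma the MEC is supported by two points (diametrically opposite) or three points (on a circumcircle).
The farthest pair is P–R with squared distance 229. The circle on this segment as diameter has centre (-1, 1.5) and r² = 229/4 = 57.25.
Check Q: distance² to centre = 16.25 ≤ 57.25, so it lies inside.
All remaining points lie in this disk, and no smaller disk contains both endpoints, so this is the minimum enclosing circle.
Diameter = 2r = 2√(57.25) ≈ 15.133.

15.133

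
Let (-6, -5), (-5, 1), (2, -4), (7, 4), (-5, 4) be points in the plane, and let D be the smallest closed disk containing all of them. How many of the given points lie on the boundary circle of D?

The farthest pair is (-6, -5)–(7, 4) with squared distance 250. The circle on this segment as diameter has centre (0.5, -0.5) and r² = 250/4 = 62.5.
Check (-5, 1): distance² to centre = 32.5 ≤ 62.5, so it lies inside.
All remaining points lie in this disk, and no smaller disk contains both endpoints, so this is the minimum enclosing circle.
The points at distance exactly r from the centre are (-6, -5), (7, 4) — 2 points.

2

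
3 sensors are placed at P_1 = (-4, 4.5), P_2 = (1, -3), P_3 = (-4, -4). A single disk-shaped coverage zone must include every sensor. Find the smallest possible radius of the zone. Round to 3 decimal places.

Side lengths²: P_1P_2² = 81.25, P_1P_3² = 72.25, P_2P_3² = 26.
Since P_1P_2² = 81.25 < 72.25 + 26 = 98.25, the triangle is acute, so the smallest enclosing circle is the circumcircle.
Circumcentre = (-2.25, 0.25), r² = 21.125.
r = √(21.125) ≈ 4.596.

4.596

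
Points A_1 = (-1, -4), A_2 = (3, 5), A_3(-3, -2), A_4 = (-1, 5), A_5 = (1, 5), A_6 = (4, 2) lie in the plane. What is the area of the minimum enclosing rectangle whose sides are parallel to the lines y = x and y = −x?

In coordinates u = x + y, v = x − y the rectangle is axis-aligned; the map (x,y)→(u,v) scales areas by 2.
u-values: -5, 8, -5, 4, 6, 6; range = 8 − (-5) = 13.
v-values: 3, -2, -1, -6, -4, 2; range = 3 − (-6) = 9.
Area = (13 × 9) / 2 = 58.5.

58.5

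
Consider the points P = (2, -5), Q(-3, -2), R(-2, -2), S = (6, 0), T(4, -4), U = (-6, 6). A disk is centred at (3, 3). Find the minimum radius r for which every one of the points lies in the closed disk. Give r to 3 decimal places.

9.487

The required radius is the distance from (3, 3) to the farthest point.
Squared distances: 65, 61, 50, 18, 50, 90.
Maximum is 90, attained at U.
r = √90 ≈ 9.487.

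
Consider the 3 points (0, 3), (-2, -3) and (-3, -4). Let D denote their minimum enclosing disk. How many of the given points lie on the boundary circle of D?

Call the three points A, B, C in the order given.
Side lengths²: AB² = 40, AC² = 58, BC² = 2.
Since AC² = 58 ≥ 40 + 2 = 42, the angle opposite AC is not acute, so the smallest enclosing circle has AC as diameter.
Centre = midpoint of AC = (-1.5, -0.5), r² = 58/4 = 14.5.
The points at distance exactly r from the centre are (0, 3), (-3, -4) — 2 points.

2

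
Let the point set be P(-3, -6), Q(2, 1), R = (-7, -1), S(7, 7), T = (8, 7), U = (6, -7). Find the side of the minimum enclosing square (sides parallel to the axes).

The bounding box has width 15 and height 14.
An axis-aligned square enclosing the set must have side ≥ max(width, height).
So the minimum side is max(15, 14) = 15.

15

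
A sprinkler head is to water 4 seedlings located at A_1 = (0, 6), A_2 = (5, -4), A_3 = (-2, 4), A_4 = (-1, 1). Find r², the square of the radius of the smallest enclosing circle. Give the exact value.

31.25

A smallest enclosing disk is always determined by at most three of the input points on its boundary.
The farthest pair is A_1–A_2 with squared distance 125. The circle on this segment as diameter has centre (2.5, 1) and r² = 125/4 = 31.25.
Check A_3: distance² to centre = 29.25 ≤ 31.25, so it lies inside.
All remaining points lie in this disk, and no smaller disk contains both endpoints, so this is the minimum enclosing circle.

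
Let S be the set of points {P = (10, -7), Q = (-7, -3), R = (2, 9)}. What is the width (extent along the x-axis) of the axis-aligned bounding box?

17

max x = 10, min x = -7, so width = 17.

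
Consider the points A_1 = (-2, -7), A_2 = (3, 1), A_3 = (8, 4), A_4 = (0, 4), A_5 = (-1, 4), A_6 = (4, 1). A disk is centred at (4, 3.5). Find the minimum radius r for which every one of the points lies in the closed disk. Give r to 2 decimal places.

The required radius is the distance from (4, 3.5) to the farthest point.
Squared distances: 146.25, 7.25, 16.25, 16.25, 25.25, 6.25.
Maximum is 146.25, attained at A_1.
r = √(146.25) ≈ 12.09.

12.09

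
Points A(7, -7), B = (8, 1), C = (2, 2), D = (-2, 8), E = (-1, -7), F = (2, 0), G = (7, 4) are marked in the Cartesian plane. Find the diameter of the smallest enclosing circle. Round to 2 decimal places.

The minimum enclosing circle of a finite set is fixed by two of the points (as a diameter) or three (as a circumcircle).
The farthest pair is A–D with squared distance 306. The circle on this segment as diameter has centre (2.5, 0.5) and r² = 306/4 = 76.5.
Check B: distance² to centre = 30.5 ≤ 76.5, so it lies inside.
All remaining points lie in this disk, and no smaller disk contains both endpoints, so this is the minimum enclosing circle.
Diameter = 2r = 2√(76.5) ≈ 17.49.

17.49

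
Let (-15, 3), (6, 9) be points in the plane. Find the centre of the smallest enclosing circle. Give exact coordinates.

The smallest circle enclosing two points has them as diameter endpoints.
Centre = midpoint = (-4.5, 6); r² = |(-15, 3)−(6, 9)|²/4 = 477/4 = 119.25.
Centre = (-4.5, 6).

(-4.5, 6)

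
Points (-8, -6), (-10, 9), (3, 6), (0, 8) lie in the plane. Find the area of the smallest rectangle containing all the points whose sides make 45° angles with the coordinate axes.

195.5

In coordinates u = x + y, v = x − y the rectangle is axis-aligned; the map (x,y)→(u,v) scales areas by 2.
u-values: -14, -1, 9, 8; range = 9 − (-14) = 23.
v-values: -2, -19, -3, -8; range = -2 − (-19) = 17.
Area = (23 × 17) / 2 = 195.5.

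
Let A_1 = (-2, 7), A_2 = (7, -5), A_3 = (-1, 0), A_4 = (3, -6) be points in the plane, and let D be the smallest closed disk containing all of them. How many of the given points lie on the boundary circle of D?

The minimum enclosing circle of a finite set is fixed by two of the points (as a diameter) or three (as a circumcircle).
The farthest pair is A_1–A_2 with squared distance 225. The circle on this segment as diameter has centre (2.5, 1) and r² = 225/4 = 56.25.
Check A_3: distance² to centre = 13.25 ≤ 56.25, so it lies inside.
All remaining points lie in this disk, and no smaller disk contains both endpoints, so this is the minimum enclosing circle.
The points at distance exactly r from the centre are A_1, A_2 — 2 points.

2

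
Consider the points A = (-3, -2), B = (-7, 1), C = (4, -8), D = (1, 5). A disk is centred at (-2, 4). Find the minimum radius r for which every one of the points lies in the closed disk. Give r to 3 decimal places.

13.416

The required radius is the distance from (-2, 4) to the farthest point.
Squared distances: 37, 34, 180, 10.
Maximum is 180, attained at C.
r = √180 ≈ 13.416.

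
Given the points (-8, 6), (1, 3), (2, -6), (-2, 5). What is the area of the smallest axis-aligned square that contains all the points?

144

The bounding box has width 10 and height 12.
An axis-aligned square enclosing the set must have side ≥ max(width, height).
So the minimum side is max(10, 12) = 12.
Area = 12² = 144.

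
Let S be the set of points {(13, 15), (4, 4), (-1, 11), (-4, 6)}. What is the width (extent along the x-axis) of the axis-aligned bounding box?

17

max x = 13, min x = -4, so width = 17.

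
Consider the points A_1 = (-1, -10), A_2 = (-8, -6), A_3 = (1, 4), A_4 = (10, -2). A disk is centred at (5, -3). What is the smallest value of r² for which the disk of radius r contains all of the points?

The required radius is the distance from (5, -3) to the farthest point.
Squared distances: 85, 178, 65, 26.
Maximum is 178, attained at A_2.

178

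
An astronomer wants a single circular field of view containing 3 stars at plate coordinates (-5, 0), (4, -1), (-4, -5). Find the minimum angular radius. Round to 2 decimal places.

Call the three points A, B, C in the order given.
Side lengths²: AB² = 82, AC² = 26, BC² = 80.
Since AB² = 82 < 80 + 26 = 106, the triangle is acute, so the smallest enclosing circle is the circumcircle.
Circumcentre = (-7/11, -19/11), r² = 2665/121.
r = √(2665/121) ≈ 4.69.

4.69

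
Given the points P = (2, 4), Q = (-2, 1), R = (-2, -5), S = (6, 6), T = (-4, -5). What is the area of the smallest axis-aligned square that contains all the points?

121

The bounding box has width 10 and height 11.
An axis-aligned square enclosing the set must have side ≥ max(width, height).
So the minimum side is max(10, 11) = 11.
Area = 11² = 121.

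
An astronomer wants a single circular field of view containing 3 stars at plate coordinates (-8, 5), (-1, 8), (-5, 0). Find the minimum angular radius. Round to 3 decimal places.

Call the three points A, B, C in the order given.
Side lengths²: AB² = 58, AC² = 34, BC² = 80.
Since BC² = 80 < 58 + 34 = 92, the triangle is acute, so the smallest enclosing circle is the circumcircle.
Circumcentre = (-39/11, 47/11), r² = 2465/121.
r = √(2465/121) ≈ 4.514.

4.514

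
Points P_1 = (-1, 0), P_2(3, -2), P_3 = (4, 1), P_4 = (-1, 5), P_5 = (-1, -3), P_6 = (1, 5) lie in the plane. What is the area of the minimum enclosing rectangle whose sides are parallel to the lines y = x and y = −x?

In coordinates u = x + y, v = x − y the rectangle is axis-aligned; the map (x,y)→(u,v) scales areas by 2.
u-values: -1, 1, 5, 4, -4, 6; range = 6 − (-4) = 10.
v-values: -1, 5, 3, -6, 2, -4; range = 5 − (-6) = 11.
Area = (10 × 11) / 2 = 55.

55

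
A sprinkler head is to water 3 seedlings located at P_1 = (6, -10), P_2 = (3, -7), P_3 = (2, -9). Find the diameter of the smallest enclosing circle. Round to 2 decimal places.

Side lengths²: P_1P_2² = 18, P_1P_3² = 17, P_2P_3² = 5.
Since P_1P_2² = 18 < 17 + 5 = 22, the triangle is acute, so the smallest enclosing circle is the circumcircle.
Circumcentre = (25/6, -53/6), r² = 85/18.
Diameter = 2r = 2√(85/18) ≈ 4.35.

4.35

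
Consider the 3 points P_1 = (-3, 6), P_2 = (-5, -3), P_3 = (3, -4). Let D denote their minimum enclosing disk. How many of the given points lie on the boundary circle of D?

3

Side lengths²: P_1P_2² = 85, P_1P_3² = 136, P_2P_3² = 65.
Since P_1P_3² = 136 < 85 + 65 = 150, the triangle is acute, so the smallest enclosing circle is the circumcircle.
Circumcentre = (-35/74, 53/74), r² = 93925/2738.
The points at distance exactly r from the centre are P_1, P_2, P_3 — 3 points.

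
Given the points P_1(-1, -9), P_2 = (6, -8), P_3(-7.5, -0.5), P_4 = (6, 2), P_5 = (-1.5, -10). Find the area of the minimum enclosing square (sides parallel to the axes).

The bounding box has width 13.5 and height 12.
An axis-aligned square enclosing the set must have side ≥ max(width, height).
So the minimum side is max(13.5, 12) = 13.5.
Area = 13.5² = 182.25.

182.25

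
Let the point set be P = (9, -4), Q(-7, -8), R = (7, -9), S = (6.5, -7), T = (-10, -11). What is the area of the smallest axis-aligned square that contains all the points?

361

The bounding box has width 19 and height 7.
An axis-aligned square enclosing the set must have side ≥ max(width, height).
So the minimum side is max(19, 7) = 19.
Area = 19² = 361.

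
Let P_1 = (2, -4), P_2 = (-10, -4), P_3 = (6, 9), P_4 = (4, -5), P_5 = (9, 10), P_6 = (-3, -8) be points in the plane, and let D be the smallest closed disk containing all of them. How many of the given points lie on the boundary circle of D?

The farthest pair is P_2–P_5 with squared distance 557. The circle on this segment as diameter has centre (-0.5, 3) and r² = 557/4 = 139.25.
Check P_1: distance² to centre = 55.25 ≤ 139.25, so it lies inside.
All remaining points lie in this disk, and no smaller disk contains both endpoints, so this is the minimum enclosing circle.
The points at distance exactly r from the centre are P_2, P_5 — 2 points.

2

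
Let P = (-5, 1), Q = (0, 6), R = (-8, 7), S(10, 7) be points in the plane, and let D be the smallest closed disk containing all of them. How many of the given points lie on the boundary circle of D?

2

By Welzl's lemma the MEC is supported by two points (diametrically opposite) or three points (on a circumcircle).
The farthest pair is R–S with squared distance 324. The circle on this segment as diameter has centre (1, 7) and r² = 324/4 = 81.
Check P: distance² to centre = 72 ≤ 81, so it lies inside.
All remaining points lie in this disk, and no smaller disk contains both endpoints, so this is the minimum enclosing circle.
The points at distance exactly r from the centre are R, S — 2 points.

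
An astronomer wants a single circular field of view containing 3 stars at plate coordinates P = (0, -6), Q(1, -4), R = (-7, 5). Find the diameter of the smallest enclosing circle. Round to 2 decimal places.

Side lengths²: PQ² = 5, PR² = 170, QR² = 145.
Since PR² = 170 ≥ 145 + 5 = 150, the angle opposite PR is not acute, so the smallest enclosing circle has PR as diameter.
Centre = midpoint of PR = (-3.5, -0.5), r² = 170/4 = 42.5.
Diameter = 2r = 2√(42.5) ≈ 13.04.

13.04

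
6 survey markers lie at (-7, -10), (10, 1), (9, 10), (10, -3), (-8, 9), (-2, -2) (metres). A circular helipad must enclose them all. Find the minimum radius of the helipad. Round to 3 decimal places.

The farthest pair is (-7, -10)–(9, 10) with squared distance 656. The circle on this segment as diameter has centre (1, 0) and r² = 656/4 = 164.
Check (10, 1): distance² to centre = 82 ≤ 164, so it lies inside.
All remaining points lie in this disk, and no smaller disk contains both endpoints, so this is the minimum enclosing circle.
r = √164 ≈ 12.806.

12.806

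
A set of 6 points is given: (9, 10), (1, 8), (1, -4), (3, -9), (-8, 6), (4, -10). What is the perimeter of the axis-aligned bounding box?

Width = max x − min x = 9 − (-8) = 17.
Height = max y − min y = 10 − (-10) = 20.
Perimeter = 2(17 + 20) = 74.

74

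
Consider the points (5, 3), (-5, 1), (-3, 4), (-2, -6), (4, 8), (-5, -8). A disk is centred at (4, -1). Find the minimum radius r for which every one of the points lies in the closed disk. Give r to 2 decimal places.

11.40

The required radius is the distance from (4, -1) to the farthest point.
Squared distances: 17, 85, 74, 61, 81, 130.
Maximum is 130, attained at (-5, -8).
r = √130 ≈ 11.40.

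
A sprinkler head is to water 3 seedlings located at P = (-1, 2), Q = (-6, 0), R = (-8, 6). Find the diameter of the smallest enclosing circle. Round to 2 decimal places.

Side lengths²: PQ² = 29, PR² = 65, QR² = 40.
Since PR² = 65 < 40 + 29 = 69, the triangle is acute, so the smallest enclosing circle is the circumcircle.
Circumcentre = (-157/34, 129/34), r² = 9425/578.
Diameter = 2r = 2√(9425/578) ≈ 8.08.

8.08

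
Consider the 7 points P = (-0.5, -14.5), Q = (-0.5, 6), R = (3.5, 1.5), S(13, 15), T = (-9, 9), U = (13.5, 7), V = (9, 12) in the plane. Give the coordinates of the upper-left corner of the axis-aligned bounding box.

(-9, 15)

x-range [-9, 13.5], y-range [-14.5, 15].
The upper-left corner is (-9, 15).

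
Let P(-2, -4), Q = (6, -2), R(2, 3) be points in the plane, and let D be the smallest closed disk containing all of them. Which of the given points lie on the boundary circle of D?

Side lengths²: PQ² = 68, PR² = 65, QR² = 41.
Since PQ² = 68 < 65 + 41 = 106, the triangle is acute, so the smallest enclosing circle is the circumcircle.
Circumcentre = (77/48, -17/12), r² = 45305/2304.
The points at distance exactly r from the centre are P, Q, R — 3 points.

P, Q, R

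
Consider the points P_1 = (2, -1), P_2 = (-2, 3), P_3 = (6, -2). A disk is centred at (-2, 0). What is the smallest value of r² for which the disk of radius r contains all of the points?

The required radius is the distance from (-2, 0) to the farthest point.
Squared distances: 17, 9, 68.
Maximum is 68, attained at P_3.

68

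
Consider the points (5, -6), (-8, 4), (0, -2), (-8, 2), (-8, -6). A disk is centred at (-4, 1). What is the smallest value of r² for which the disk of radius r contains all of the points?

130

The required radius is the distance from (-4, 1) to the farthest point.
Squared distances: 130, 25, 25, 17, 65.
Maximum is 130, attained at (5, -6).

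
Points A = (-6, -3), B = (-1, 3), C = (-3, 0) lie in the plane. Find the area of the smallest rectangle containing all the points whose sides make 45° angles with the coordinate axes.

In coordinates u = x + y, v = x − y the rectangle is axis-aligned; the map (x,y)→(u,v) scales areas by 2.
u-values: -9, 2, -3; range = 2 − (-9) = 11.
v-values: -3, -4, -3; range = -3 − (-4) = 1.
Area = (11 × 1) / 2 = 5.5.

5.5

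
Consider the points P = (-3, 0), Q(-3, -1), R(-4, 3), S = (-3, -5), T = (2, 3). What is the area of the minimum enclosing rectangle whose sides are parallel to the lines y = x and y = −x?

In coordinates u = x + y, v = x − y the rectangle is axis-aligned; the map (x,y)→(u,v) scales areas by 2.
u-values: -3, -4, -1, -8, 5; range = 5 − (-8) = 13.
v-values: -3, -2, -7, 2, -1; range = 2 − (-7) = 9.
Area = (13 × 9) / 2 = 58.5.

58.5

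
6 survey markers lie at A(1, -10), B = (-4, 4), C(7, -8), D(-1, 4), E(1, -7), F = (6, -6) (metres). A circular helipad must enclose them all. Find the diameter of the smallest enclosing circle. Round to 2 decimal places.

16.28

By Welzl's lemma the MEC is supported by two points (diametrically opposite) or three points (on a circumcircle).
The farthest pair is B–C with squared distance 265. The circle on this segment as diameter has centre (1.5, -2) and r² = 265/4 = 66.25.
Check A: distance² to centre = 64.25 ≤ 66.25, so it lies inside.
All remaining points lie in this disk, and no smaller disk contains both endpoints, so this is the minimum enclosing circle.
Diameter = 2r = 2√(66.25) ≈ 16.28.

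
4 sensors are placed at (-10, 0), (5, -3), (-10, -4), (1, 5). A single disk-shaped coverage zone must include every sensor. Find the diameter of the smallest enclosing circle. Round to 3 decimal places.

The minimum enclosing circle is determined by three boundary points: (5, -3), (-10, -4), (1, 5).
Their circumcentre is (-81/31, -56/31) with r² = 57065/961.
The farthest remaining point (-10, 0) is at distance² 55577/961 ≤ 57065/961.
Diameter = 2r = 2√(57065/961) ≈ 15.412.

15.412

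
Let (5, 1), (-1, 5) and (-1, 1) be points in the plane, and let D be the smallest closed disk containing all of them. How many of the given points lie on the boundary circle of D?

Call the three points A, B, C in the order given.
Side lengths²: AB² = 52, AC² = 36, BC² = 16.
Since AB² = 52 ≥ 36 + 16 = 52, the angle opposite AB is not acute, so the smallest enclosing circle has AB as diameter.
Centre = midpoint of AB = (2, 3), r² = 52/4 = 13.
The points at distance exactly r from the centre are (5, 1), (-1, 5), (-1, 1) — 3 points.

3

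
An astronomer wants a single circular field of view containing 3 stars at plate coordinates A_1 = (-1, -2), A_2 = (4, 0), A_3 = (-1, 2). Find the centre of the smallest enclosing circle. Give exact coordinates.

Side lengths²: A_1A_2² = 29, A_1A_3² = 16, A_2A_3² = 29.
Since A_2A_3² = 29 < 29 + 16 = 45, the triangle is acute, so the smallest enclosing circle is the circumcircle.
Circumcentre = (1.1, 0), r² = 8.41.
Centre = (1.1, 0).

(1.1, 0)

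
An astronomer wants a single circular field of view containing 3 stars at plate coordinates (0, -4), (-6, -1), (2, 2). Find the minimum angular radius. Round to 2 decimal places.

Call the three points A, B, C in the order given.
Side lengths²: AB² = 45, AC² = 40, BC² = 73.
Since BC² = 73 < 45 + 40 = 85, the triangle is acute, so the smallest enclosing circle is the circumcircle.
Circumcentre = (-25/14, -1/14), r² = 1825/98.
r = √(1825/98) ≈ 4.32.

4.32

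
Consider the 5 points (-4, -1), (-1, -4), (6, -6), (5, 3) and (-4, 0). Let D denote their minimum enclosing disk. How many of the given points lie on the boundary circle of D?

3

By Welzl's lemma the MEC is supported by two points (diametrically opposite) or three points (on a circumcircle).
The minimum enclosing circle is determined by three boundary points: (6, -6), (5, 3), (-4, 0).
Their circumcentre is (23/14, -27/14) with r² = 3485/98.
The farthest remaining point (-4, -1) is at distance² 3205/98 ≤ 3485/98.
The points at distance exactly r from the centre are (6, -6), (5, 3), (-4, 0) — 3 points.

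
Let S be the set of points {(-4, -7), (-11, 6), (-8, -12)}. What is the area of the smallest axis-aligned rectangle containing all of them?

126

x ranges over [-11, -4], width 7.
y ranges over [-12, 6], height 18.
Area = 7 × 18 = 126.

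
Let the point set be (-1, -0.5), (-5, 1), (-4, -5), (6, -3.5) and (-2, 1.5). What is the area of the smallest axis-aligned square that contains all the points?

The bounding box has width 11 and height 6.5.
An axis-aligned square enclosing the set must have side ≥ max(width, height).
So the minimum side is max(11, 6.5) = 11.
Area = 11² = 121.

121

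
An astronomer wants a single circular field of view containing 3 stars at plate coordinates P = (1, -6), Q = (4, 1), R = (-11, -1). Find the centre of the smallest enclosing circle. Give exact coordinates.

Side lengths²: PQ² = 58, PR² = 169, QR² = 229.
Since QR² = 229 ≥ 169 + 58 = 227, the angle opposite QR is not acute, so the smallest enclosing circle has QR as diameter.
Centre = midpoint of QR = (-3.5, 0), r² = 229/4 = 57.25.
Centre = (-3.5, 0).

(-3.5, 0)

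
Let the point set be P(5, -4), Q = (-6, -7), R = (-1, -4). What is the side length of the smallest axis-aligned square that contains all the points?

The bounding box has width 11 and height 3.
An axis-aligned square enclosing the set must have side ≥ max(width, height).
So the minimum side is max(11, 3) = 11.

11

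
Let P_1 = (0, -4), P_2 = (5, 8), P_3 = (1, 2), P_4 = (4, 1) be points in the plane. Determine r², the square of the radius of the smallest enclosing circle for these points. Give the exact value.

42.25

By Welzl's lemma the MEC is supported by two points (diametrically opposite) or three points (on a circumcircle).
The farthest pair is P_1–P_2 with squared distance 169. The circle on this segment as diameter has centre (2.5, 2) and r² = 169/4 = 42.25.
Check P_3: distance² to centre = 2.25 ≤ 42.25, so it lies inside.
All remaining points lie in this disk, and no smaller disk contains both endpoints, so this is the minimum enclosing circle.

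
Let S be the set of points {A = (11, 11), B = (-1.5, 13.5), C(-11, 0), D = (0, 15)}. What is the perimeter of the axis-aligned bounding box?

Width = max x − min x = 11 − (-11) = 22.
Height = max y − min y = 15 − 0 = 15.
Perimeter = 2(22 + 15) = 74.

74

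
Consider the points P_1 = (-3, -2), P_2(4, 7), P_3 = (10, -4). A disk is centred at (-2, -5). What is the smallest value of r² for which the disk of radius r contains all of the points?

180

The required radius is the distance from (-2, -5) to the farthest point.
Squared distances: 10, 180, 145.
Maximum is 180, attained at P_2.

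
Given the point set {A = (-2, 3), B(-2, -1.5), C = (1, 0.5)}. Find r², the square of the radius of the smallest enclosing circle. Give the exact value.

Side lengths²: AB² = 20.25, AC² = 15.25, BC² = 13.
Since AB² = 20.25 < 15.25 + 13 = 28.25, the triangle is acute, so the smallest enclosing circle is the circumcircle.
Circumcentre = (-4/3, 0.75), r² = 793/144.

793/144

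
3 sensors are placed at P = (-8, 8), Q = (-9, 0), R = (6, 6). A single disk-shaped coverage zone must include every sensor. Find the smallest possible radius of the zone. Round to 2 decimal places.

Side lengths²: PQ² = 65, PR² = 200, QR² = 261.
Since QR² = 261 < 200 + 65 = 265, the triangle is acute, so the smallest enclosing circle is the circumcircle.
Circumcentre = (-59/38, 119/38), r² = 47125/722.
r = √(47125/722) ≈ 8.08.

8.08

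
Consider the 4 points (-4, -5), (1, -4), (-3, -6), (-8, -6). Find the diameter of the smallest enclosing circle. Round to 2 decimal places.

The minimum enclosing circle of a finite set is fixed by two of the points (as a diameter) or three (as a circumcircle).
The farthest pair is (1, -4)–(-8, -6) with squared distance 85. The circle on this segment as diameter has centre (-3.5, -5) and r² = 85/4 = 21.25.
Check (-4, -5): distance² to centre = 0.25 ≤ 21.25, so it lies inside.
All remaining points lie in this disk, and no smaller disk contains both endpoints, so this is the minimum enclosing circle.
Diameter = 2r = 2√(21.25) ≈ 9.22.

9.22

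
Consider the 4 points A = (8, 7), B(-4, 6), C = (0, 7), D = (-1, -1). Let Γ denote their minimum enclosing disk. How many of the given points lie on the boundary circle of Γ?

3

By Welzl's lemma the MEC is supported by two points (diametrically opposite) or three points (on a circumcircle).
The minimum enclosing circle is determined by three boundary points: A, B, D.
Their circumcentre is (13/6, 4.5) with r² = 725/18.
The farthest remaining point C is at distance² 197/18 ≤ 725/18.
The points at distance exactly r from the centre are A, B, D — 3 points.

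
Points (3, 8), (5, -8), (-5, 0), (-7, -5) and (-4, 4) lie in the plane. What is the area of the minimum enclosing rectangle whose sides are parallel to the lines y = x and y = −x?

241.5

In coordinates u = x + y, v = x − y the rectangle is axis-aligned; the map (x,y)→(u,v) scales areas by 2.
u-values: 11, -3, -5, -12, 0; range = 11 − (-12) = 23.
v-values: -5, 13, -5, -2, -8; range = 13 − (-8) = 21.
Area = (23 × 21) / 2 = 241.5.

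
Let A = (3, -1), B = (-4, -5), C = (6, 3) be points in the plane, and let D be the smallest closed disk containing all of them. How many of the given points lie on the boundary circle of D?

Side lengths²: AB² = 65, AC² = 25, BC² = 164.
Since BC² = 164 ≥ 65 + 25 = 90, the angle opposite BC is not acute, so the smallest enclosing circle has BC as diameter.
Centre = midpoint of BC = (1, -1), r² = 164/4 = 41.
The points at distance exactly r from the centre are B, C — 2 points.

2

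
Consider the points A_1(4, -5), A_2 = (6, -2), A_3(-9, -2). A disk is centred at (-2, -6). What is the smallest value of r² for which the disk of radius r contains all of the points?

The required radius is the distance from (-2, -6) to the farthest point.
Squared distances: 37, 80, 65.
Maximum is 80, attained at A_2.

80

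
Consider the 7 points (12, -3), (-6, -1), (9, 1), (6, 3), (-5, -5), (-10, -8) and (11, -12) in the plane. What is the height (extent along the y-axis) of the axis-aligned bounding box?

max y = 3, min y = -12, so height = 15.

15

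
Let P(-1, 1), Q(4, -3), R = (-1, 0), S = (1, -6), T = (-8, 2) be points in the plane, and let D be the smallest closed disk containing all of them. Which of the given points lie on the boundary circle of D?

The farthest pair is Q–T with squared distance 169. The circle on this segment as diameter has centre (-2, -0.5) and r² = 169/4 = 42.25.
Check P: distance² to centre = 3.25 ≤ 42.25, so it lies inside.
All remaining points lie in this disk, and no smaller disk contains both endpoints, so this is the minimum enclosing circle.
The points at distance exactly r from the centre are Q, T — 2 points.

Q, T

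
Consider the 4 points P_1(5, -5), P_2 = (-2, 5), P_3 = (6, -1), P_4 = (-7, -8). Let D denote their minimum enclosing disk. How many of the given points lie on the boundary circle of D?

The minimum enclosing circle is determined by three boundary points: P_2, P_3, P_4.
Their circumcentre is (-100/67, -178/67) with r² = 264325/4489.
The farthest remaining point P_1 is at distance² 213874/4489 ≤ 264325/4489.
The points at distance exactly r from the centre are P_2, P_3, P_4 — 3 points.

3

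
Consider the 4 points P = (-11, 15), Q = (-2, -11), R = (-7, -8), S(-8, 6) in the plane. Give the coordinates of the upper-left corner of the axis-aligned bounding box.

x-range [-11, -2], y-range [-11, 15].
The upper-left corner is (-11, 15).

(-11, 15)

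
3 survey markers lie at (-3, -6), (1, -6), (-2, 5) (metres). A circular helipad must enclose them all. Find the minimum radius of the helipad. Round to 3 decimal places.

5.724

Call the three points A, B, C in the order given.
Side lengths²: AB² = 16, AC² = 122, BC² = 130.
Since BC² = 130 < 122 + 16 = 138, the triangle is acute, so the smallest enclosing circle is the circumcircle.
Circumcentre = (-1, -7/11), r² = 3965/121.
r = √(3965/121) ≈ 5.724.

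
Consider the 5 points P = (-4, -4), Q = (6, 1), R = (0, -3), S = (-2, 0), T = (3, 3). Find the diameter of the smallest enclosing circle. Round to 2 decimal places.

The farthest pair is P–Q with squared distance 125. The circle on this segment as diameter has centre (1, -1.5) and r² = 125/4 = 31.25.
Check R: distance² to centre = 3.25 ≤ 31.25, so it lies inside.
All remaining points lie in this disk, and no smaller disk contains both endpoints, so this is the minimum enclosing circle.
Diameter = 2r = 2√(31.25) ≈ 11.18.

11.18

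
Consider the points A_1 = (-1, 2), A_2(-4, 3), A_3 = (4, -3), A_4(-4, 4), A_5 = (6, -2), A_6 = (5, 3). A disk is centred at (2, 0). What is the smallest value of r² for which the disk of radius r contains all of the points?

The required radius is the distance from (2, 0) to the farthest point.
Squared distances: 13, 45, 13, 52, 20, 18.
Maximum is 52, attained at A_4.

52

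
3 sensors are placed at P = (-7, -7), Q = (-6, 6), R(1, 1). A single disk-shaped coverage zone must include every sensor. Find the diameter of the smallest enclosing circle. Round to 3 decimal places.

Side lengths²: PQ² = 170, PR² = 128, QR² = 74.
Since PQ² = 170 < 128 + 74 = 202, the triangle is acute, so the smallest enclosing circle is the circumcircle.
Circumcentre = (-65/12, -7/12), r² = 3145/72.
Diameter = 2r = 2√(3145/72) ≈ 13.218.

13.218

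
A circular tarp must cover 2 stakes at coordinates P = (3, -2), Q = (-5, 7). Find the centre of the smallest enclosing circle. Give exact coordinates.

(-1, 2.5)

The smallest circle enclosing two points has them as diameter endpoints.
Centre = midpoint = (-1, 2.5); r² = |PQ|²/4 = 145/4 = 36.25.
Centre = (-1, 2.5).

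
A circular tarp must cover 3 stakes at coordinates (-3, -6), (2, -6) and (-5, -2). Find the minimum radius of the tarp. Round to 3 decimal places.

Call the three points A, B, C in the order given.
Side lengths²: AB² = 25, AC² = 20, BC² = 65.
Since BC² = 65 ≥ 25 + 20 = 45, the angle opposite BC is not acute, so the smallest enclosing circle has BC as diameter.
Centre = midpoint of BC = (-1.5, -4), r² = 65/4 = 16.25.
r = √(16.25) ≈ 4.031.

4.031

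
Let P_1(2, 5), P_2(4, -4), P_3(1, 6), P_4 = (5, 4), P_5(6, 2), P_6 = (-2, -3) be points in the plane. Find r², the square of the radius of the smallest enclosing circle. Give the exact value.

The minimum enclosing circle of a finite set is fixed by two of the points (as a diameter) or three (as a circumcircle).
The minimum enclosing circle is determined by three boundary points: P_2, P_3, P_6.
Their circumcentre is (65/38, 29/38) with r² = 20165/722.
The farthest remaining point P_4 is at distance² 15377/722 ≤ 20165/722.

20165/722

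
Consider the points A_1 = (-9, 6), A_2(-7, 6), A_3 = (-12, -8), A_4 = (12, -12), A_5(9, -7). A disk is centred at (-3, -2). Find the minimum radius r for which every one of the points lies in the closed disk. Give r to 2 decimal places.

18.03

The required radius is the distance from (-3, -2) to the farthest point.
Squared distances: 100, 80, 117, 325, 169.
Maximum is 325, attained at A_4.
r = √325 ≈ 18.03.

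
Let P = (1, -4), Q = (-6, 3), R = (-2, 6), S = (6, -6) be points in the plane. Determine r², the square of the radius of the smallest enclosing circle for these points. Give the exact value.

By Welzl's lemma the MEC is supported by two points (diametrically opposite) or three points (on a circumcircle).
The minimum enclosing circle is determined by three boundary points: Q, R, S.
Their circumcentre is (0.25, -7/6) with r² = 8125/144.
The farthest remaining point P is at distance² 1237/144 ≤ 8125/144.

8125/144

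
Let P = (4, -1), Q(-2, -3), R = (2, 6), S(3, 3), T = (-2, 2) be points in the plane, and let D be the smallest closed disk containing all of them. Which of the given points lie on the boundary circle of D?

Q, R

A smallest enclosing disk is always determined by at most three of the input points on its boundary.
The farthest pair is Q–R with squared distance 97. The circle on this segment as diameter has centre (0, 1.5) and r² = 97/4 = 24.25.
Check P: distance² to centre = 22.25 ≤ 24.25, so it lies inside.
All remaining points lie in this disk, and no smaller disk contains both endpoints, so this is the minimum enclosing circle.
The points at distance exactly r from the centre are Q, R — 2 points.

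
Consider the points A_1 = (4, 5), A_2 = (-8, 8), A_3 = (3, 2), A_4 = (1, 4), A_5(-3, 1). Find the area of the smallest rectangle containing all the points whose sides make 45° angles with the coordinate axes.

In coordinates u = x + y, v = x − y the rectangle is axis-aligned; the map (x,y)→(u,v) scales areas by 2.
u-values: 9, 0, 5, 5, -2; range = 9 − (-2) = 11.
v-values: -1, -16, 1, -3, -4; range = 1 − (-16) = 17.
Area = (11 × 17) / 2 = 93.5.

93.5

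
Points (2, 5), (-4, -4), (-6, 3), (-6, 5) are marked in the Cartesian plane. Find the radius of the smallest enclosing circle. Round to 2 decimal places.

5.54

By Welzl's lemma the MEC is supported by two points (diametrically opposite) or three points (on a circumcircle).
The minimum enclosing circle is determined by three boundary points: (2, 5), (-4, -4), (-6, 5).
Their circumcentre is (-2, 7/6) with r² = 1105/36.
The farthest remaining point (-6, 3) is at distance² 697/36 ≤ 1105/36.
r = √(1105/36) ≈ 5.54.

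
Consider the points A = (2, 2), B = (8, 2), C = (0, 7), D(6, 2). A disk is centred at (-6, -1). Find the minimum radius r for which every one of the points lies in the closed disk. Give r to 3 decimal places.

The required radius is the distance from (-6, -1) to the farthest point.
Squared distances: 73, 205, 100, 153.
Maximum is 205, attained at B.
r = √205 ≈ 14.318.

14.318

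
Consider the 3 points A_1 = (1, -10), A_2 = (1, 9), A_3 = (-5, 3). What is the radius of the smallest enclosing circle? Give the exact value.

9.5

Side lengths²: A_1A_2² = 361, A_1A_3² = 205, A_2A_3² = 72.
Since A_1A_2² = 361 ≥ 205 + 72 = 277, the angle opposite A_1A_2 is not acute, so the smallest enclosing circle has A_1A_2 as diameter.
Centre = midpoint of A_1A_2 = (1, -0.5), r² = 361/4 = 90.25.
r = √(90.25) = 9.5.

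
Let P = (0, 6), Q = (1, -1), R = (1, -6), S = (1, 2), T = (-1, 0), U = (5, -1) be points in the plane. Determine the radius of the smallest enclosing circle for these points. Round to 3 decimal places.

6.021

By Welzl's lemma the MEC is supported by two points (diametrically opposite) or three points (on a circumcircle).
The farthest pair is P–R with squared distance 145. The circle on this segment as diameter has centre (0.5, 0) and r² = 145/4 = 36.25.
Check Q: distance² to centre = 1.25 ≤ 36.25, so it lies inside.
All remaining points lie in this disk, and no smaller disk contains both endpoints, so this is the minimum enclosing circle.
r = √(36.25) ≈ 6.021.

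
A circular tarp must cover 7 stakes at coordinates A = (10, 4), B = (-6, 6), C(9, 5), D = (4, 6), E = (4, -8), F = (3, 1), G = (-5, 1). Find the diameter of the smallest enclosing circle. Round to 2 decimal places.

18.24

The minimum enclosing circle of a finite set is fixed by two of the points (as a diameter) or three (as a circumcircle).
The minimum enclosing circle is determined by three boundary points: A, B, E.
Their circumcentre is (25/17, 13/17) with r² = 24050/289.
The farthest remaining point C is at distance² 21568/289 ≤ 24050/289.
Diameter = 2r = 2√(24050/289) ≈ 18.24.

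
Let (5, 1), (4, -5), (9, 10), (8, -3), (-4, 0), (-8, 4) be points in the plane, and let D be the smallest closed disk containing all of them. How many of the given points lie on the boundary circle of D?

A smallest enclosing disk is always determined by at most three of the input points on its boundary.
The minimum enclosing circle is determined by three boundary points: (9, 10), (8, -3), (-8, 4).
Their circumcentre is (133/86, 347/86) with r² = 337025/3698.
The farthest remaining point (4, -5) is at distance² 324125/3698 ≤ 337025/3698.
The points at distance exactly r from the centre are (9, 10), (8, -3), (-8, 4) — 3 points.

3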